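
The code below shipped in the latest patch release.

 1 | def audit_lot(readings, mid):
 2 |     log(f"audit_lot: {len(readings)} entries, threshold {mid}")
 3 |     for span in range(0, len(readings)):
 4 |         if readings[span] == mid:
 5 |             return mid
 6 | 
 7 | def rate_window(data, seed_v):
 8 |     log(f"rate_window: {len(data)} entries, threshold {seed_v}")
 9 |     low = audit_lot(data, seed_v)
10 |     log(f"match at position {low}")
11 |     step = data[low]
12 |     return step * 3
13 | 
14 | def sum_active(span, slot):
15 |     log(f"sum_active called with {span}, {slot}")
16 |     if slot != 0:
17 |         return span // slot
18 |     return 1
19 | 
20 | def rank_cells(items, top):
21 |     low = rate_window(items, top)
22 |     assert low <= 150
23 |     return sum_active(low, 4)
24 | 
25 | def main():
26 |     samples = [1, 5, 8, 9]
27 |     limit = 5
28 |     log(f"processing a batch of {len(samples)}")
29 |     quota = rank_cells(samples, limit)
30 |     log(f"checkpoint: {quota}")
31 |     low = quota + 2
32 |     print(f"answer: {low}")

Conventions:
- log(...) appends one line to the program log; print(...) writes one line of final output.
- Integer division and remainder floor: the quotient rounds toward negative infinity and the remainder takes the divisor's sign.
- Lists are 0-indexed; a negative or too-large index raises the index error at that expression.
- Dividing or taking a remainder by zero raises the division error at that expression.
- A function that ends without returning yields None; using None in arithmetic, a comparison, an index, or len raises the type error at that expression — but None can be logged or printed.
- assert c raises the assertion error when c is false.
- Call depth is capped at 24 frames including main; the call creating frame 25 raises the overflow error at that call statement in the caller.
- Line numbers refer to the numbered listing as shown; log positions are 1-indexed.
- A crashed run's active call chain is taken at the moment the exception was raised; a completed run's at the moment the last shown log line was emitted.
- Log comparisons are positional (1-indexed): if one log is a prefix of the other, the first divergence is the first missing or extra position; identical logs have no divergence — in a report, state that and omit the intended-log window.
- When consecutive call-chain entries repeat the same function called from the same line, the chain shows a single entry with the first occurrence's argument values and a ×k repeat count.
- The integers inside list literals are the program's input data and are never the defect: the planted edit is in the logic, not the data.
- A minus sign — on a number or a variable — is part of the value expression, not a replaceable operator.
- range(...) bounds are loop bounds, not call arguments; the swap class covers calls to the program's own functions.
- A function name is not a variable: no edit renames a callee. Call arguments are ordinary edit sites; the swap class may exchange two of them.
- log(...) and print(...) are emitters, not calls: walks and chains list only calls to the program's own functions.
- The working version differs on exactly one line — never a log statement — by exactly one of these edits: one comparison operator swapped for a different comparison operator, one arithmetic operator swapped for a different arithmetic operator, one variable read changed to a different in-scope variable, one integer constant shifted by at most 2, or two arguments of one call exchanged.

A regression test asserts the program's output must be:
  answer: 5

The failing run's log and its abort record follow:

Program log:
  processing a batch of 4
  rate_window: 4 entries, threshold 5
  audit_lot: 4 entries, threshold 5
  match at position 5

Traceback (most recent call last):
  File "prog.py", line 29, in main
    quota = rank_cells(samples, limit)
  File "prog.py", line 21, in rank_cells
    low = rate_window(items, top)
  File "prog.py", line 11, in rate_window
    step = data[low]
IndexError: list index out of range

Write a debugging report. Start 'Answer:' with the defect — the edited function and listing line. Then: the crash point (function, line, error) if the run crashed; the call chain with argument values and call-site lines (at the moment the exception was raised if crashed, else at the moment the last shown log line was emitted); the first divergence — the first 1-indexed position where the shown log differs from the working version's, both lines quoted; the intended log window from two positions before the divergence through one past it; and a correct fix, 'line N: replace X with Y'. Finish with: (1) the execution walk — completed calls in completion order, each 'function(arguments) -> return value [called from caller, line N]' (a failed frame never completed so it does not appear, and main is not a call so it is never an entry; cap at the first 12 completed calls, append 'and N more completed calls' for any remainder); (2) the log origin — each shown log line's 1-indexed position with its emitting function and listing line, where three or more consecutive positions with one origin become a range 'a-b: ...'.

Answer: the defect is in audit_lot at line 5.
Key observation: Position 4 is the first bad log line: 'match at position 5' should read 'match at position 1'.
Crash: rate_window, line 11, IndexError.
Call chain: main -> rank_cells([1, 5, 8, 9], 5) (called at line 29) -> rate_window([1, 5, 8, 9], 5) (called at line 21).
First divergence: position 4 — the shown line 'match at position 5' should read 'match at position 1'.
Intended log window:
  2: rate_window: 4 entries, threshold 5
  3: audit_lot: 4 entries, threshold 5
  4: match at position 1
  5: sum_active called with 15, 4
Execution walk:
  audit_lot([1, 5, 8, 9], 5) -> 5  [called from rate_window, line 9]
Origin of each log line:
  1: from main, line 28
  2: from rate_window, line 8
  3: from audit_lot, line 2
  4: from rate_window, line 10
A correct fix: line 5: replace `mid` with `span`.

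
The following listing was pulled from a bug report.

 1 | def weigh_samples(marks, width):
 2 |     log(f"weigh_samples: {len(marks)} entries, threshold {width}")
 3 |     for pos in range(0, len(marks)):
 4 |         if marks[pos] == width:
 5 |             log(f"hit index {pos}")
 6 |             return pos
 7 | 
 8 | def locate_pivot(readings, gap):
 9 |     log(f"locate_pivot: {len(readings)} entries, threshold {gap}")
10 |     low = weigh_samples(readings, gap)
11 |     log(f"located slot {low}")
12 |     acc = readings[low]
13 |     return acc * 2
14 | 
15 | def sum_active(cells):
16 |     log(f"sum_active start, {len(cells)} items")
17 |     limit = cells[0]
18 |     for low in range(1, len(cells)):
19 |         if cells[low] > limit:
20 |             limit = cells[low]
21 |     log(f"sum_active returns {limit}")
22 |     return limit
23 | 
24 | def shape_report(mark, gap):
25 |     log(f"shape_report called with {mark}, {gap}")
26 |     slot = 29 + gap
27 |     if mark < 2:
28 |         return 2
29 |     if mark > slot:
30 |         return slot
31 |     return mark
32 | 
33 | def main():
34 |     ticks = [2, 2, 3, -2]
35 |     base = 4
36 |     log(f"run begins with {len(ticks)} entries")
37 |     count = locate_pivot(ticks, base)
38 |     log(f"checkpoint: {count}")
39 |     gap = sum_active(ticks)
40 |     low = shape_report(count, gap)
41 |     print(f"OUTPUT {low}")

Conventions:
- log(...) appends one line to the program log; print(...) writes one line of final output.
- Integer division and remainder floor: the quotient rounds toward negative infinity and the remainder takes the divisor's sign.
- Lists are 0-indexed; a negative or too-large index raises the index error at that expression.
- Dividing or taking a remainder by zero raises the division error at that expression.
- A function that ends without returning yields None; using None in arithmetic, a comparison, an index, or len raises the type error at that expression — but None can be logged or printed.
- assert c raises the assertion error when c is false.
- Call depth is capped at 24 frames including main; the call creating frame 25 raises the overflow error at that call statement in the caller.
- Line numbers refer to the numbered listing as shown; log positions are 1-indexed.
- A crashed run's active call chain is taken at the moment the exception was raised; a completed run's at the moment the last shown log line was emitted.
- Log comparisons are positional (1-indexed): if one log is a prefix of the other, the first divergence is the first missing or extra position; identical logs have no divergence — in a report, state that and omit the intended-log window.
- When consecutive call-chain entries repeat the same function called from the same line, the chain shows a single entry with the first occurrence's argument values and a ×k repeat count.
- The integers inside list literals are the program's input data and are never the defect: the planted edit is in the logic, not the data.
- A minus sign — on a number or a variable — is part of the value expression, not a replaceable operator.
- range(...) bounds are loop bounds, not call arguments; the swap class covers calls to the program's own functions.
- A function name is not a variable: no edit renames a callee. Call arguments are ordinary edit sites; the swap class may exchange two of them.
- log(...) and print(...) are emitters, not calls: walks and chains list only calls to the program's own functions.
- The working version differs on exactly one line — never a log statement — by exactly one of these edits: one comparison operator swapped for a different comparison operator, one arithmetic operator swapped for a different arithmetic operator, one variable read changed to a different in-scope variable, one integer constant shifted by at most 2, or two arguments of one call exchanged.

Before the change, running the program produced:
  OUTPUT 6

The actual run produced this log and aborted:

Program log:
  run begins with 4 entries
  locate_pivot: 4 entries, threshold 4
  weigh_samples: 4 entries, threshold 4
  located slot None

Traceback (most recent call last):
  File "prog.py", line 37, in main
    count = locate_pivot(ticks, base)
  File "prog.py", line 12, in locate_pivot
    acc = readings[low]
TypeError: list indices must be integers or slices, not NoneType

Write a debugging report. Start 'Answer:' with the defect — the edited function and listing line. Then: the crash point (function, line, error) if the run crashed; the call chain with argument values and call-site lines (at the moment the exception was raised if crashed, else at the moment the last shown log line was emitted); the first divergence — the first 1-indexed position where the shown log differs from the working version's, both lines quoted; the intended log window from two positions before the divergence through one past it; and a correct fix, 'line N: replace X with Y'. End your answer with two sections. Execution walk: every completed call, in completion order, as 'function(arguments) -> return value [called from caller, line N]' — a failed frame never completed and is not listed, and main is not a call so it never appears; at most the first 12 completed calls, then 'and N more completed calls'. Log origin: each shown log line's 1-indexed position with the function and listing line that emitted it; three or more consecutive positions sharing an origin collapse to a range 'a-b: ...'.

Answer: the defect is in main at line 35.
The tell: Position 2 is the first bad log line: 'locate_pivot: 4 entries, threshold 4' should read 'locate_pivot: 4 entries, threshold 3'.
Crash: locate_pivot, line 12, TypeError.
Call chain: main -> locate_pivot([2, 2, 3, -2], 4) (called at line 37).
First divergence: position 2 — shown 'locate_pivot: 4 entries, threshold 4', intended 'locate_pivot: 4 entries, threshold 3'.
Intended log window:
  1: run begins with 4 entries
  2: locate_pivot: 4 entries, threshold 3
  3: weigh_samples: 4 entries, threshold 3
Execution walk:
  weigh_samples([2, 2, 3, -2], 4) -> None  [called from locate_pivot, line 10]
Log line origins:
  1: logged in main at line 36
  2: logged in locate_pivot at line 9
  3: logged in weigh_samples at line 2
  4: logged in locate_pivot at line 11
A correct fix: line 35: replace `4` with `3`.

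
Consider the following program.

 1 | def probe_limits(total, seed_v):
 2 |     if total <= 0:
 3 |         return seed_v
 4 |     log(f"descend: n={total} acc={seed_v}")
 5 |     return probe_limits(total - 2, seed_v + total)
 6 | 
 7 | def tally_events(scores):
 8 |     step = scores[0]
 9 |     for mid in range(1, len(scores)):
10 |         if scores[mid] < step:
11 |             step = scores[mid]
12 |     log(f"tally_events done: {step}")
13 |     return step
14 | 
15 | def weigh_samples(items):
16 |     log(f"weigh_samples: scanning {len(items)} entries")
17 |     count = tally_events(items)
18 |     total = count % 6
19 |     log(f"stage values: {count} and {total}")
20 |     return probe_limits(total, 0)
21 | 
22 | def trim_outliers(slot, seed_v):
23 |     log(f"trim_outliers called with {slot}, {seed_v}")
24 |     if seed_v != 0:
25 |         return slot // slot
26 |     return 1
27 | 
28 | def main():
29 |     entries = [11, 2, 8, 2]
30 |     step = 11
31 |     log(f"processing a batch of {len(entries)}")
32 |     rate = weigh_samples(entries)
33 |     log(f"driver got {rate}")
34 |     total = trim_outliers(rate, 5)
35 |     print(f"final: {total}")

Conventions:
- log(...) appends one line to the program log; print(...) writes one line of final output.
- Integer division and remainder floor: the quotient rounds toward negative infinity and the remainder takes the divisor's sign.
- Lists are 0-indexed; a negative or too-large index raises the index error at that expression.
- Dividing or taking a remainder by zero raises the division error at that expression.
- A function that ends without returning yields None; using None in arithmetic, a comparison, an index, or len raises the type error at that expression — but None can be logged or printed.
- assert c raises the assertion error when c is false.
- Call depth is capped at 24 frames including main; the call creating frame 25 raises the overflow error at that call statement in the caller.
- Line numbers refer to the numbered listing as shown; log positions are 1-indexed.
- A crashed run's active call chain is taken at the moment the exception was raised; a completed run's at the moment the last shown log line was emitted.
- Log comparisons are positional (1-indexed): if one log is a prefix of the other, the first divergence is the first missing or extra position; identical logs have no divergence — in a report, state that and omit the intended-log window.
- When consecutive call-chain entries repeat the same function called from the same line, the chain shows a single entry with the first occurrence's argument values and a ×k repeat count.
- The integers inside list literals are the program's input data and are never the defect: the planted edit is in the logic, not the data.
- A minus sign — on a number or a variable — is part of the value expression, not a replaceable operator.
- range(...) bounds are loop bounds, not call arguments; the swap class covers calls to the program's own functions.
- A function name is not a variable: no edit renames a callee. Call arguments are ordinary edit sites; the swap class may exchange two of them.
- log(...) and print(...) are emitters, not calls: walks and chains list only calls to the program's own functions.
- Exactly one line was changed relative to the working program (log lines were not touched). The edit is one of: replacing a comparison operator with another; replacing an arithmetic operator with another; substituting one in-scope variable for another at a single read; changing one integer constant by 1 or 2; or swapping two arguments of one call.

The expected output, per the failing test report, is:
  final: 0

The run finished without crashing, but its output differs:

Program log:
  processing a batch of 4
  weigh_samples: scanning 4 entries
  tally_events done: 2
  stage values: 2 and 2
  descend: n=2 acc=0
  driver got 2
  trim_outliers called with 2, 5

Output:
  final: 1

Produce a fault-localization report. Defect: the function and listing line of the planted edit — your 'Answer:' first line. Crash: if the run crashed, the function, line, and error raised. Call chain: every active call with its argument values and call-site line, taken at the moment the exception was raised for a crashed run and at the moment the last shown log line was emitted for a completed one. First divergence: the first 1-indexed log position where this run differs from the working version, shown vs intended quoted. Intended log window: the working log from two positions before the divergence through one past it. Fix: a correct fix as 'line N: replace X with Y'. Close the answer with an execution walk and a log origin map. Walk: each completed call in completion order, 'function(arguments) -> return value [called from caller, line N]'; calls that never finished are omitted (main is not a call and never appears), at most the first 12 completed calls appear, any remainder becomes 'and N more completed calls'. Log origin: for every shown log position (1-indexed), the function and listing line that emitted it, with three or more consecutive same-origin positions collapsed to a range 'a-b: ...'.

Answer: the defect is in trim_outliers at line 25.
Core observation: Log streams are identical — the defect surfaces only in the printed output.
Call chain: main -> trim_outliers(2, 5) (called at line 34).
First divergence: none (the log streams are identical).
Execution walk:
  tally_events([11, 2, 8, 2]) -> 2  [called from weigh_samples, line 17]
  probe_limits(0, 2) -> 2  [called from probe_limits, line 5]
  probe_limits(2, 0) -> 2  [called from weigh_samples, line 20]
  weigh_samples([11, 2, 8, 2]) -> 2  [called from main, line 32]
  trim_outliers(2, 5) -> 1  [called from main, line 34]
Log origin:
  1: from main, line 31
  2: from weigh_samples, line 16
  3: from tally_events, line 12
  4: from weigh_samples, line 19
  5: from probe_limits, line 4
  6: from main, line 33
  7: from trim_outliers, line 23
A correct fix: line 25: replace `slot // slot` with `slot // seed_v`.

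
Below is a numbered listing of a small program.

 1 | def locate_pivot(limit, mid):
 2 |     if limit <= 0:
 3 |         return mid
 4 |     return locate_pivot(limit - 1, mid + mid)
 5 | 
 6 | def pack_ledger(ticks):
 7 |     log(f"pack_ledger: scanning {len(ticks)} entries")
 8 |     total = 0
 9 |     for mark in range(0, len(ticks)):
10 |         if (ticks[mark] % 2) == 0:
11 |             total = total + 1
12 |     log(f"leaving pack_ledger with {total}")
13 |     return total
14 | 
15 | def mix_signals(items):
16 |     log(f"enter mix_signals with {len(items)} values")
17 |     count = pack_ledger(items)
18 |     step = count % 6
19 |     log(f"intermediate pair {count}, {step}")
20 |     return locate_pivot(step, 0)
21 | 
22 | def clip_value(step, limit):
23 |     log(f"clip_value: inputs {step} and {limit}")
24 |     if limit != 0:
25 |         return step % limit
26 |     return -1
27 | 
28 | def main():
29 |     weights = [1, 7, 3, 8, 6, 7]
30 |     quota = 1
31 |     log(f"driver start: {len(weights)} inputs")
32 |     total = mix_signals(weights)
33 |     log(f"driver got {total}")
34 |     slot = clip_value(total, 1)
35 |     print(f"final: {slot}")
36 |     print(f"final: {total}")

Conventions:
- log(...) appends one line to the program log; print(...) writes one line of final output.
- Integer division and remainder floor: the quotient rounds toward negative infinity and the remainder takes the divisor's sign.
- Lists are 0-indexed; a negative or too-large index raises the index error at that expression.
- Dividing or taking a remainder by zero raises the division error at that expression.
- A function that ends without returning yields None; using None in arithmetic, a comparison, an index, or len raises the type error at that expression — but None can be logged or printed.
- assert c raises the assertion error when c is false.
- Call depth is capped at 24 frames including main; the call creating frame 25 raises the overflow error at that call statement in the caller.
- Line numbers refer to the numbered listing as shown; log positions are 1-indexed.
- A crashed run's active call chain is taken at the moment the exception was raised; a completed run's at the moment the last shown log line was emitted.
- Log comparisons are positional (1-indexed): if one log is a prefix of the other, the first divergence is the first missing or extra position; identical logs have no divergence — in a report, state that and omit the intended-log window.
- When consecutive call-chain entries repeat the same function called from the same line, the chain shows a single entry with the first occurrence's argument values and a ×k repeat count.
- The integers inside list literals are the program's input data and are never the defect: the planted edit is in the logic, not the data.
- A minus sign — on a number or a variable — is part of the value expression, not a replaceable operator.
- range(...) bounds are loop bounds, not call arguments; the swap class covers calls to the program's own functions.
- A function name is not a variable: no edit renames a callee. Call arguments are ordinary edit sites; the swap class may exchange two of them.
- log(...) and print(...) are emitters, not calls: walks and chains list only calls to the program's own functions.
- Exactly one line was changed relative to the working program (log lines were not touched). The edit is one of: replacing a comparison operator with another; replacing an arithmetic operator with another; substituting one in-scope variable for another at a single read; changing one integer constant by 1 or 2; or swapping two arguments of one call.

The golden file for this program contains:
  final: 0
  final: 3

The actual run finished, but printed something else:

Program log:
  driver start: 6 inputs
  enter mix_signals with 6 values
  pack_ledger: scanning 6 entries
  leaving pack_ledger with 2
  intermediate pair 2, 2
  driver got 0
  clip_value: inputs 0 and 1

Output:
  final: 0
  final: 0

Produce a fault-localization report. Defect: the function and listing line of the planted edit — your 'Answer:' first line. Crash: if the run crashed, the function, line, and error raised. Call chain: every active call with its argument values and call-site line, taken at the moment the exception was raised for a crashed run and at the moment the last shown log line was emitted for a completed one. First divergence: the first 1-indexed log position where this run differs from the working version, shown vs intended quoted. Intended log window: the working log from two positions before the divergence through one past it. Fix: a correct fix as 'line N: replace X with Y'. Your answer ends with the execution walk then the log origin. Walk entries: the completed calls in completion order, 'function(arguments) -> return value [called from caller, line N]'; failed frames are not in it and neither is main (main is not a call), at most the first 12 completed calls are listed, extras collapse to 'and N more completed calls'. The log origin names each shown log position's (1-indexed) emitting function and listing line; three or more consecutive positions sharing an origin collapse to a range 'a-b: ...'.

Answer: the defect is in locate_pivot at line 4.
Key fact: Everything matches until log position 6, which reads 'driver got 0' in place of 'driver got 3'.
Call chain: main -> clip_value(0, 1) (called at line 34).
First divergence: position 6 — shown 'driver got 0', intended 'driver got 3'.
Intended log window:
  4: leaving pack_ledger with 2
  5: intermediate pair 2, 2
  6: driver got 3
  7: clip_value: inputs 3 and 1
Execution walk:
  pack_ledger([1, 7, 3, 8, 6, 7]) -> 2  [called from mix_signals, line 17]
  locate_pivot(0, 0) -> 0  [called from locate_pivot, line 4]
  locate_pivot(1, 0) -> 0  [called from locate_pivot, line 4]
  locate_pivot(2, 0) -> 0  [called from mix_signals, line 20]
  mix_signals([1, 7, 3, 8, 6, 7]) -> 0  [called from main, line 32]
  clip_value(0, 1) -> 0  [called from main, line 34]
Log line origins:
  1: logged in main at line 31
  2: logged in mix_signals at line 16
  3: logged in pack_ledger at line 7
  4: logged in pack_ledger at line 12
  5: logged in mix_signals at line 19
  6: logged in main at line 33
  7: logged in clip_value at line 23
A correct fix: line 4: replace `mid + mid` with `mid + limit`.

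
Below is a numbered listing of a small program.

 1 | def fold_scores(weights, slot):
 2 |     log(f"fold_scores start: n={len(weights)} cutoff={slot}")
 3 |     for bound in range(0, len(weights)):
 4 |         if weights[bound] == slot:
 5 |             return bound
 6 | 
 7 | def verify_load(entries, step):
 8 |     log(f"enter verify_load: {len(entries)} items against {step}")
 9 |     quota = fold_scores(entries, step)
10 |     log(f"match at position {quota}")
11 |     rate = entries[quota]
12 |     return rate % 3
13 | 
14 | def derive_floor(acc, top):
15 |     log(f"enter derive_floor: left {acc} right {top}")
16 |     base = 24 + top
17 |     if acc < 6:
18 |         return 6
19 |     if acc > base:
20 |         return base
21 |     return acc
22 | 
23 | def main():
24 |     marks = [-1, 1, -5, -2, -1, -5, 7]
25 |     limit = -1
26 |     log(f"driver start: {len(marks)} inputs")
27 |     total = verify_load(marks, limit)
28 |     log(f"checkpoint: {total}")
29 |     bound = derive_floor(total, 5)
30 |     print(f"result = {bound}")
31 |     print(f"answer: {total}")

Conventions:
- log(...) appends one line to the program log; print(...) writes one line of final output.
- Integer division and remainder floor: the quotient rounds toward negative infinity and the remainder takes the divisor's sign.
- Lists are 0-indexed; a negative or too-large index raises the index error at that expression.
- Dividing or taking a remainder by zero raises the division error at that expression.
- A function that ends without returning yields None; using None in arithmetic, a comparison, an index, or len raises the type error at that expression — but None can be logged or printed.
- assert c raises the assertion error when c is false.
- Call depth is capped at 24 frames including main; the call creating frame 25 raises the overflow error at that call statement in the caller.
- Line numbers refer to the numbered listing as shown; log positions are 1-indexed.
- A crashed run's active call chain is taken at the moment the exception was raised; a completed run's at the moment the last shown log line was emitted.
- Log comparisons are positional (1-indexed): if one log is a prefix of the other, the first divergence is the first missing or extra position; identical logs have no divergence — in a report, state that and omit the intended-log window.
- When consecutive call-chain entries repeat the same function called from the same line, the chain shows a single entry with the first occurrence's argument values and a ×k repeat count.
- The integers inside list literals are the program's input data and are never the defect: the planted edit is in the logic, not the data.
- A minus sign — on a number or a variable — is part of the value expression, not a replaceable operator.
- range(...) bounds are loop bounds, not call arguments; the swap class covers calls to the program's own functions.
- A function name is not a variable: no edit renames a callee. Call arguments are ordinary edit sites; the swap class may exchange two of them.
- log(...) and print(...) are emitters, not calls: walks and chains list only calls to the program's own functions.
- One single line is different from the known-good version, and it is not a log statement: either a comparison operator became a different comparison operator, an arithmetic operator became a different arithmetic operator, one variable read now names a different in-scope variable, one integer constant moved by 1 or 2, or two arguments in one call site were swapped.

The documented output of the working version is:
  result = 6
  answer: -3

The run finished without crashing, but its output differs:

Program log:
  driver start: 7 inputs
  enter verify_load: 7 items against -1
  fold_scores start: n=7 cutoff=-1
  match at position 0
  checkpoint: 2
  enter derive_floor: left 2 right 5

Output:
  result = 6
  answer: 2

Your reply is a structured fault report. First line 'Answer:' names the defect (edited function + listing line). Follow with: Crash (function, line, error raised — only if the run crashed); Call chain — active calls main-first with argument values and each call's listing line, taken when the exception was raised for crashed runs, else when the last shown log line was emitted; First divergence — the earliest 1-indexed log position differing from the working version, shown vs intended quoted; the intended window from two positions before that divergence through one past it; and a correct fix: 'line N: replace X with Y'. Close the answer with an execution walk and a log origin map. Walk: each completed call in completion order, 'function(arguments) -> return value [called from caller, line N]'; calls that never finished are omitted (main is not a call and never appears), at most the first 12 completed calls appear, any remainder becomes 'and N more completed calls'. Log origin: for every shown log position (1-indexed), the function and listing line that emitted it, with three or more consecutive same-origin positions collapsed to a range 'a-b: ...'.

Answer: the defect is in verify_load at line 12.
Key fact: At log position 5 the runs split — shown 'checkpoint: 2', but the working version logs 'checkpoint: -3'.
Call chain: main -> derive_floor(2, 5) (called at line 29).
First divergence: position 5 — shown 'checkpoint: 2', intended 'checkpoint: -3'.
Intended log window:
  3: fold_scores start: n=7 cutoff=-1
  4: match at position 0
  5: checkpoint: -3
  6: enter derive_floor: left -3 right 5
Execution walk:
  fold_scores([-1, 1, -5, -2, -1, -5, 7], -1) -> 0  [called from verify_load, line 9]
  verify_load([-1, 1, -5, -2, -1, -5, 7], -1) -> 2  [called from main, line 27]
  derive_floor(2, 5) -> 6  [called from main, line 29]
Log origins:
  1: from main, line 26
  2: from verify_load, line 8
  3: from fold_scores, line 2
  4: from verify_load, line 10
  5: from main, line 28
  6: from derive_floor, line 15
A correct fix: line 12: replace `%` with `*`.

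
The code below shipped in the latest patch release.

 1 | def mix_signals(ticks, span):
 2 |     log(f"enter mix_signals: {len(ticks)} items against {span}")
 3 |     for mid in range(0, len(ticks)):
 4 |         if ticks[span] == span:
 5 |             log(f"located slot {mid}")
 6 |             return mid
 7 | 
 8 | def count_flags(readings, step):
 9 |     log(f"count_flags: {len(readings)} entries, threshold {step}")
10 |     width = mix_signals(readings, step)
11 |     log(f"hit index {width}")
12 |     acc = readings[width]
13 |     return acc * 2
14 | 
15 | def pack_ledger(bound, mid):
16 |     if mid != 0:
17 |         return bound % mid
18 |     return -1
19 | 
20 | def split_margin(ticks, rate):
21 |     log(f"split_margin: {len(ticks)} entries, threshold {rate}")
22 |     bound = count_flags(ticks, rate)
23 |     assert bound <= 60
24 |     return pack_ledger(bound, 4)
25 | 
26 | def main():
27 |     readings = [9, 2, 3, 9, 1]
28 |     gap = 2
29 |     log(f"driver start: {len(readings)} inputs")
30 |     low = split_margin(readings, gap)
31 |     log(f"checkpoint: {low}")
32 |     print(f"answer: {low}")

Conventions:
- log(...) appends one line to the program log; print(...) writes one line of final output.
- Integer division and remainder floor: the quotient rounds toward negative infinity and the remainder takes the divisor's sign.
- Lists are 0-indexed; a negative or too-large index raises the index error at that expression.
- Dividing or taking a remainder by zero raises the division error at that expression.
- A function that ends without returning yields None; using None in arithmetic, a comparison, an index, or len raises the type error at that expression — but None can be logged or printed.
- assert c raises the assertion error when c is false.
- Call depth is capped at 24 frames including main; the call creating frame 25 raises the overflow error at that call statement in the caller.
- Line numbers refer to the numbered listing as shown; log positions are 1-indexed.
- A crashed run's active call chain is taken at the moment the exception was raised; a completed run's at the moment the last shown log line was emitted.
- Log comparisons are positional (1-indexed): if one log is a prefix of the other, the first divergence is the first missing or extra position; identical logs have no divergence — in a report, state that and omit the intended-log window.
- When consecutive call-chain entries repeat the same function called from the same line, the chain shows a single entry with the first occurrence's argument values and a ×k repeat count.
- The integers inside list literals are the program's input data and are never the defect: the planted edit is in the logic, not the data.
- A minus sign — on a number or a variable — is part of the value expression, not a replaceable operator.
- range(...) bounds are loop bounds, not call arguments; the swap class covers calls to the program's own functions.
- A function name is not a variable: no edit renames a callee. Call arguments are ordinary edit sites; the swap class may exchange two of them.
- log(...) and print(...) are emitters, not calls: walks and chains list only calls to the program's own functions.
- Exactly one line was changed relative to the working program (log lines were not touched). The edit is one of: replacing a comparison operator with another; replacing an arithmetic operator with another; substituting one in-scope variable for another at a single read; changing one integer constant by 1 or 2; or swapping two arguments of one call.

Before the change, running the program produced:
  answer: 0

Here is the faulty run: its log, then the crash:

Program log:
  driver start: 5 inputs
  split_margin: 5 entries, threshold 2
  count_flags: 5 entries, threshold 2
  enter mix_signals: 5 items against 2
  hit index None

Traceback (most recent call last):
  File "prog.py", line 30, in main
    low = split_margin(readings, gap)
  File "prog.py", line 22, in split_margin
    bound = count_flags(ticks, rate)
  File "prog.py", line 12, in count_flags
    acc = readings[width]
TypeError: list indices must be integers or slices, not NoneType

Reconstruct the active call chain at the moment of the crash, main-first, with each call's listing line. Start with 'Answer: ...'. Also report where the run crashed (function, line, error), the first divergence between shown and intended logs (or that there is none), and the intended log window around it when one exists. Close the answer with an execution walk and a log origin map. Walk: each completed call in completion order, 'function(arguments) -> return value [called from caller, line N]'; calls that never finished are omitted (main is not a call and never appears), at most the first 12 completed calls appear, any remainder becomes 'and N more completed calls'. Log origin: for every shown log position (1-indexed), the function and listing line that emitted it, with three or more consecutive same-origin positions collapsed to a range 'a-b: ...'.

Answer: main -> split_margin (called at line 30) -> count_flags (called at line 22).
Core observation: Log line 5 is where behavior first shows: 'hit index None' appears instead of 'located slot 1'.
Crash: count_flags, line 12, TypeError.
First divergence: position 5 — shown 'hit index None', intended 'located slot 1'.
Intended log window:
  3: count_flags: 5 entries, threshold 2
  4: enter mix_signals: 5 items against 2
  5: located slot 1
  6: hit index 1
Execution walk:
  mix_signals([9, 2, 3, 9, 1], 2) -> None  [called from count_flags, line 10]
Origin of each log line:
  1: from main, line 29
  2: from split_margin, line 21
  3: from count_flags, line 9
  4: from mix_signals, line 2
  5: from count_flags, line 11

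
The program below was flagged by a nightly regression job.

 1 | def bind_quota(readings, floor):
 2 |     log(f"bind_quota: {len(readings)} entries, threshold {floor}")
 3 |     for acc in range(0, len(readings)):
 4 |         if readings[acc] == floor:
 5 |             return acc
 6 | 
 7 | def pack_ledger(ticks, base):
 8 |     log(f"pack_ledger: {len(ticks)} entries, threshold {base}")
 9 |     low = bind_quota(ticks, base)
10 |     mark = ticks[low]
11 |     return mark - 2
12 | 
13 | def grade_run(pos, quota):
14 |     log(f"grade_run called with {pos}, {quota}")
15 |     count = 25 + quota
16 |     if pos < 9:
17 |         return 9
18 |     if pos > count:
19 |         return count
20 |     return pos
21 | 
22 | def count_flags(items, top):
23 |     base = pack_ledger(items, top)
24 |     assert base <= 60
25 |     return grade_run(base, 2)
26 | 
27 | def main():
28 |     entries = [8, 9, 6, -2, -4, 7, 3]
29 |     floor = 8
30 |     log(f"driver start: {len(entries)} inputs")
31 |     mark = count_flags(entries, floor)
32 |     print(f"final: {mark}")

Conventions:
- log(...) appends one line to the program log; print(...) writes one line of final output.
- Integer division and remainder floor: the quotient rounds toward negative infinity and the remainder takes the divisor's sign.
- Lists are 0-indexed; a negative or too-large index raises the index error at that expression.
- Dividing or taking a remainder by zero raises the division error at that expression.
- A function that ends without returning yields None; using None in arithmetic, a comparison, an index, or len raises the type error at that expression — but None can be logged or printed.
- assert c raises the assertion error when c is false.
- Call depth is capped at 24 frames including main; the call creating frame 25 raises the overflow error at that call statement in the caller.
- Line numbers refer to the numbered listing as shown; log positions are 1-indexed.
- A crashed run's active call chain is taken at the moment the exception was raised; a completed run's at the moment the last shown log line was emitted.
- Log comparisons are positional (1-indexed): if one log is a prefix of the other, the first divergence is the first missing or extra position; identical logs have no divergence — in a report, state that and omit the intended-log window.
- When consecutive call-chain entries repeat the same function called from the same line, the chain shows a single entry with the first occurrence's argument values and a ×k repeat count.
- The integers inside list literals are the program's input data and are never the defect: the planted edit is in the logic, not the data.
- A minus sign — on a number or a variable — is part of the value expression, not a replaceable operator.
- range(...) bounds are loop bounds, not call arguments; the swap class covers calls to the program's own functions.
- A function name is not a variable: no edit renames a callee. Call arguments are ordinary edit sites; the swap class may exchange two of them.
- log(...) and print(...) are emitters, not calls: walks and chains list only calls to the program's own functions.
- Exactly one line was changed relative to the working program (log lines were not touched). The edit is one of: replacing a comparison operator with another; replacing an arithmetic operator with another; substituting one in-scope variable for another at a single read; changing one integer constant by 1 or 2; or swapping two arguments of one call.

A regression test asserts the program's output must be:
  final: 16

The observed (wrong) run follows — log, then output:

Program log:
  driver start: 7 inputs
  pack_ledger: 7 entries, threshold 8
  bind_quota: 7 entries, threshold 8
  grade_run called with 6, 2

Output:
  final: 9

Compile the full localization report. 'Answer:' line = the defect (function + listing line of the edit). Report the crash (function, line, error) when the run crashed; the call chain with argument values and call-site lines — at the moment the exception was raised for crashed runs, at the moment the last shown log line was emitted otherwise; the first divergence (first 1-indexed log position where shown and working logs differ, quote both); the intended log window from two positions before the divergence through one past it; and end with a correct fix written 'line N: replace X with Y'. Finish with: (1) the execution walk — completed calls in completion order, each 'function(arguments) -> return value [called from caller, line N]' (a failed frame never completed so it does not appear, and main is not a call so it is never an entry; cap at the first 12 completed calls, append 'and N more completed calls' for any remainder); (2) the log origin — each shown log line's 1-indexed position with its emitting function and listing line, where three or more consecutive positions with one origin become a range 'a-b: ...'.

Answer: the defect is in pack_ledger at line 11.
Key fact: Everything matches until log position 4, which reads 'grade_run called with 6, 2' in place of 'grade_run called with 16, 2'.
Call chain: main -> count_flags([8, 9, 6, -2, -4, 7, 3], 8) (called at line 31) -> grade_run(6, 2) (called at line 25).
First divergence: position 4 — shown 'grade_run called with 6, 2', intended 'grade_run called with 16, 2'.
Intended log window:
  2: pack_ledger: 7 entries, threshold 8
  3: bind_quota: 7 entries, threshold 8
  4: grade_run called with 16, 2
Execution walk:
  bind_quota([8, 9, 6, -2, -4, 7, 3], 8) -> 0  [called from pack_ledger, line 9]
  pack_ledger([8, 9, 6, -2, -4, 7, 3], 8) -> 6  [called from count_flags, line 23]
  grade_run(6, 2) -> 9  [called from count_flags, line 25]
  count_flags([8, 9, 6, -2, -4, 7, 3], 8) -> 9  [called from main, line 31]
Log origin:
  1 — main, line 30
  2 — pack_ledger, line 8
  3 — bind_quota, line 2
  4 — grade_run, line 14
A correct fix: line 11: replace `-` with `*`.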